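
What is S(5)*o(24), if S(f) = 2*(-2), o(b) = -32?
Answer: 128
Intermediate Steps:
S(f) = -4
S(5)*o(24) = -4*(-32) = 128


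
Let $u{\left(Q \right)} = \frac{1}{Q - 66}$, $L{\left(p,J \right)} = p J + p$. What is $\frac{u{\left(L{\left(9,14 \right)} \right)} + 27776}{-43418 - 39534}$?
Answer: $- \frac{1916545}{5723688} \approx -0.33484$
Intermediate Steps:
$L{\left(p,J \right)} = p + J p$ ($L{\left(p,J \right)} = J p + p = p + J p$)
$u{\left(Q \right)} = \frac{1}{-66 + Q}$
$\frac{u{\left(L{\left(9,14 \right)} \right)} + 27776}{-43418 - 39534} = \frac{\frac{1}{-66 + 9 \left(1 + 14\right)} + 27776}{-43418 - 39534} = \frac{\frac{1}{-66 + 9 \cdot 15} + 27776}{-82952} = \left(\frac{1}{-66 + 135} + 27776\right) \left(- \frac{1}{82952}\right) = \left(\frac{1}{69} + 27776\right) \left(- \frac{1}{82952}\right) = \frac{1916545}{69} \left(- \frac{1}{82952}\right) = - \frac{1916545}{5723688}$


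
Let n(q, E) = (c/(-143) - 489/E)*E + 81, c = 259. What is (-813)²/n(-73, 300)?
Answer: -10502063/15116 ≈ -694.76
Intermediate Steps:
n(q, E) = 81 + E*(-259/143 - 489/E) (n(q, E) = (259/(-143) - 489/E)*E + 81 = (259*(-1/143) - 489/E)*E + 81 = (-259/143 - 489/E)*E + 81 = E*(-259/143 - 489/E) + 81 = 81 + E*(-259/143 - 489/E))
(-813)²/n(-73, 300) = (-813)²/(-408 - 259/143*300) = 660969/(-408 - 77700/143) = 660969/(-136044/143) = 660969*(-143/136044) = -10502063/15116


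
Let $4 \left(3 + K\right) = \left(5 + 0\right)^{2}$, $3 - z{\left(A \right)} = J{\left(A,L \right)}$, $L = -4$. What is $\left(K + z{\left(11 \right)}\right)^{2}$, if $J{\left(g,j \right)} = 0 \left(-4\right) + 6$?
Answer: $\frac{1}{16} \approx 0.0625$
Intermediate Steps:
$J{\left(g,j \right)} = 6$ ($J{\left(g,j \right)} = 0 + 6 = 6$)
$z{\left(A \right)} = -3$ ($z{\left(A \right)} = 3 - 6 = -3$)
$K = \frac{13}{4}$ ($K = -3 + \frac{\left(5 + 0\right)^{2}}{4} = -3 + \frac{5^{2}}{4} = -3 + \frac{1}{4} \cdot 25 = -3 + \frac{25}{4} = \frac{13}{4} \approx 3.25$)
$\left(K + z{\left(11 \right)}\right)^{2} = \left(\frac{13}{4} - 3\right)^{2} = \left(\frac{1}{4}\right)^{2} = \frac{1}{16}$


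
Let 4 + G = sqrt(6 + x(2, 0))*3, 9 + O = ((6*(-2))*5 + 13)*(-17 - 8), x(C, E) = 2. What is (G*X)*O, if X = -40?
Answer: 186560 - 279840*sqrt(2) ≈ -2.0919e+5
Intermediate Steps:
O = 1166 (O = -9 + ((6*(-2))*5 + 13)*(-17 - 8) = -9 + (-12*5 + 13)*(-25) = -9 + (-60 + 13)*(-25) = -9 - 47*(-25) = -9 + 1175 = 1166)
G = -4 + 6*sqrt(2) (G = -4 + sqrt(6 + 2)*3 = -4 + sqrt(8)*3 = -4 + (2*sqrt(2))*3 = -4 + 6*sqrt(2) ≈ 4.4853)
(G*X)*O = ((-4 + 6*sqrt(2))*(-40))*1166 = (160 - 240*sqrt(2))*1166 = 186560 - 279840*sqrt(2)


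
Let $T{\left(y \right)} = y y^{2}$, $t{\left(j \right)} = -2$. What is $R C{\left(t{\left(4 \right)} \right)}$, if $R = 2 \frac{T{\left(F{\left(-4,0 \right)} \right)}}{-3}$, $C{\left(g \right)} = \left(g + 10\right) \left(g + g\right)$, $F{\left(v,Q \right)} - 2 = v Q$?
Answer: $\frac{512}{3} \approx 170.67$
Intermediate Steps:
$F{\left(v,Q \right)} = 2 + Q v$ ($F{\left(v,Q \right)} = 2 + v Q = 2 + Q v$)
$T{\left(y \right)} = y^{3}$
$C{\left(g \right)} = 2 g \left(10 + g\right)$ ($C{\left(g \right)} = \left(10 + g\right) 2 g = 2 g \left(10 + g\right)$)
$R = - \frac{16}{3}$ ($R = 2 \frac{\left(2 + 0 \left(-4\right)\right)^{3}}{-3} = 2 \left(2 + 0\right)^{3} \left(- \frac{1}{3}\right) = 2 \cdot 2^{3} \left(- \frac{1}{3}\right) = 2 \cdot 8 \left(- \frac{1}{3}\right) = 2 \left(- \frac{8}{3}\right) = - \frac{16}{3} \approx -5.3333$)
$R C{\left(t{\left(4 \right)} \right)} = - \frac{16 \cdot 2 \left(-2\right) \left(10 - 2\right)}{3} = - \frac{16 \cdot 2 \left(-2\right) 8}{3} = \left(- \frac{16}{3}\right) \left(-32\right) = \frac{512}{3}$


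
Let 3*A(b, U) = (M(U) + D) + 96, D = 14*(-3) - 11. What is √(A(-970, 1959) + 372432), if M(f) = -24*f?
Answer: √3210969/3 ≈ 597.31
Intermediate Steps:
D = -53 (D = -42 - 11 = -53)
A(b, U) = 43/3 - 8*U (A(b, U) = ((-24*U - 53) + 96)/3 = ((-53 - 24*U) + 96)/3 = (43 - 24*U)/3 = 43/3 - 8*U)
√(A(-970, 1959) + 372432) = √((43/3 - 8*1959) + 372432) = √((43/3 - 15672) + 372432) = √(-46973/3 + 372432) = √(1070323/3) = √3210969/3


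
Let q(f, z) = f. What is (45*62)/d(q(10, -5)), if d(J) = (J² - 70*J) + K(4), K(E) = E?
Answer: -1395/298 ≈ -4.6812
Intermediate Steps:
d(J) = 4 + J² - 70*J (d(J) = (J² - 70*J) + 4 = 4 + J² - 70*J)
(45*62)/d(q(10, -5)) = (45*62)/(4 + 10² - 70*10) = 2790/(4 + 100 - 700) = 2790/(-596) = 2790*(-1/596) = -1395/298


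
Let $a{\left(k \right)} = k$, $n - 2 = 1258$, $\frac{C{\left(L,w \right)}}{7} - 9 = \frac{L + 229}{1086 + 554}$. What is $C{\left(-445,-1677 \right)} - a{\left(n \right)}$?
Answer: $- \frac{245574}{205} \approx -1197.9$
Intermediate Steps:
$C{\left(L,w \right)} = \frac{104923}{1640} + \frac{7 L}{1640}$ ($C{\left(L,w \right)} = 63 + 7 \frac{L + 229}{1086 + 554} = 63 + 7 \frac{229 + L}{1640} = 63 + 7 \left(229 + L\right) \frac{1}{1640} = 63 + 7 \left(\frac{229}{1640} + \frac{L}{1640}\right) = 63 + \left(\frac{1603}{1640} + \frac{7 L}{1640}\right) = \frac{104923}{1640} + \frac{7 L}{1640}$)
$n = 1260$ ($n = 2 + 1258 = 1260$)
$C{\left(-445,-1677 \right)} - a{\left(n \right)} = \left(\frac{104923}{1640} + \frac{7}{1640} \left(-445\right)\right) - 1260 = \left(\frac{104923}{1640} - \frac{623}{328}\right) - 1260 = \frac{12726}{205} - 1260 = - \frac{245574}{205}$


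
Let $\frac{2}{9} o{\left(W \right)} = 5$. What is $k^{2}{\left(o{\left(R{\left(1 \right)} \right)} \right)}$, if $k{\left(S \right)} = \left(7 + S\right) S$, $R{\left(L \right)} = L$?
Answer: $\frac{7049025}{16} \approx 4.4056 \cdot 10^{5}$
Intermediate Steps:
$o{\left(W \right)} = \frac{45}{2}$ ($o{\left(W \right)} = \frac{9}{2} \cdot 5 = \frac{45}{2}$)
$k{\left(S \right)} = S \left(7 + S\right)$
$k^{2}{\left(o{\left(R{\left(1 \right)} \right)} \right)} = \left(\frac{45 \left(7 + \frac{45}{2}\right)}{2}\right)^{2} = \left(\frac{45}{2} \cdot \frac{59}{2}\right)^{2} = \left(\frac{2655}{4}\right)^{2} = \frac{7049025}{16}$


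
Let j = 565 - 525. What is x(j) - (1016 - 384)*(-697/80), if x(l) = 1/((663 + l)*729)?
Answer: 28219071691/5124870 ≈ 5506.3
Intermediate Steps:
j = 40
x(l) = 1/(729*(663 + l)) (x(l) = (1/729)/(663 + l) = 1/(729*(663 + l)))
x(j) - (1016 - 384)*(-697/80) = 1/(729*(663 + 40)) - (1016 - 384)*(-697/80) = (1/729)/703 - 632*(-697*1/80) = (1/729)*(1/703) - 632*(-697)/80 = 1/512487 - 1*(-55063/10) = 1/512487 + 55063/10 = 28219071691/5124870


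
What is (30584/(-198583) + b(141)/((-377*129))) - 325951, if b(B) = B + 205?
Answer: -3147934304150479/9657687039 ≈ -3.2595e+5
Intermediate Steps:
b(B) = 205 + B
(30584/(-198583) + b(141)/((-377*129))) - 325951 = (30584/(-198583) + (205 + 141)/((-377*129))) - 325951 = (30584*(-1/198583) + 346/(-48633)) - 325951 = (-30584/198583 + 346*(-1/48633)) - 325951 = (-30584/198583 - 346/48633) - 325951 = -1556101390/9657687039 - 325951 = -3147934304150479/9657687039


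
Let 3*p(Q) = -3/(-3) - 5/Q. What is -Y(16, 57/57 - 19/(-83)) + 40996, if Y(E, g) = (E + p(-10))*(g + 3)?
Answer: 6793753/166 ≈ 40926.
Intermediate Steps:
p(Q) = 1/3 - 5/(3*Q) (p(Q) = (-3/(-3) - 5/Q)/3 = (-3*(-1/3) - 5/Q)/3 = (1 - 5/Q)/3 = 1/3 - 5/(3*Q))
Y(E, g) = (1/2 + E)*(3 + g) (Y(E, g) = (E + (1/3)*(-5 - 10)/(-10))*(g + 3) = (E + (1/3)*(-1/10)*(-15))*(3 + g) = (E + 1/2)*(3 + g) = (1/2 + E)*(3 + g))
-Y(16, 57/57 - 19/(-83)) + 40996 = -(3/2 + (57/57 - 19/(-83))/2 + 3*16 + 16*(57/57 - 19/(-83))) + 40996 = -(3/2 + (57*(1/57) - 19*(-1/83))/2 + 48 + 16*(57*(1/57) - 19*(-1/83))) + 40996 = -(3/2 + (1 + 19/83)/2 + 48 + 16*(1 + 19/83)) + 40996 = -(3/2 + (1/2)*(102/83) + 48 + 16*(102/83)) + 40996 = -(3/2 + 51/83 + 48 + 1632/83) + 40996 = -1*11583/166 + 40996 = -11583/166 + 40996 = 6793753/166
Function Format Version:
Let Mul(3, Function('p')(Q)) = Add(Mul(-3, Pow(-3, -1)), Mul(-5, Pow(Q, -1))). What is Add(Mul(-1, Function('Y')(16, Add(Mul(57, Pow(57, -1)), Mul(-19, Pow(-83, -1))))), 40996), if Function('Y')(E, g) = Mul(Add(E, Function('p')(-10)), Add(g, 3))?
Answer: Rational(6793753, 166) ≈ 40926.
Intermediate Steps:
Function('p')(Q) = Add(Rational(1, 3), Mul(Rational(-5, 3), Pow(Q, -1))) (Function('p')(Q) = Mul(Rational(1, 3), Add(Mul(-3, Pow(-3, -1)), Mul(-5, Pow(Q, -1)))) = Mul(Rational(1, 3), Add(Mul(-3, Rational(-1, 3)), Mul(-5, Pow(Q, -1)))) = Mul(Rational(1, 3), Add(1, Mul(-5, Pow(Q, -1)))) = Add(Rational(1, 3), Mul(Rational(-5, 3), Pow(Q, -1))))
Function('Y')(E, g) = Mul(Add(Rational(1, 2), E), Add(3, g)) (Function('Y')(E, g) = Mul(Add(E, Mul(Rational(1, 3), Pow(-10, -1), Add(-5, -10))), Add(g, 3)) = Mul(Add(E, Mul(Rational(1, 3), Rational(-1, 10), -15)), Add(3, g)) = Mul(Add(E, Rational(1, 2)), Add(3, g)) = Mul(Add(Rational(1, 2), E), Add(3, g)))
Add(Mul(-1, Function('Y')(16, Add(Mul(57, Pow(57, -1)), Mul(-19, Pow(-83, -1))))), 40996) = Add(Mul(-1, Add(Rational(3, 2), Mul(Rational(1, 2), Add(Mul(57, Pow(57, -1)), Mul(-19, Pow(-83, -1)))), Mul(3, 16), Mul(16, Add(Mul(57, Pow(57, -1)), Mul(-19, Pow(-83, -1)))))), 40996) = Add(Mul(-1, Add(Rational(3, 2), Mul(Rational(1, 2), Add(Mul(57, Rational(1, 57)), Mul(-19, Rational(-1, 83)))), 48, Mul(16, Add(Mul(57, Rational(1, 57)), Mul(-19, Rational(-1, 83)))))), 40996) = Add(Mul(-1, Add(Rational(3, 2), Mul(Rational(1, 2), Add(1, Rational(19, 83))), 48, Mul(16, Add(1, Rational(19, 83))))), 40996) = Add(Mul(-1, Add(Rational(3, 2), Mul(Rational(1, 2), Rational(102, 83)), 48, Mul(16, Rational(102, 83)))), 40996) = Add(Mul(-1, Add(Rational(3, 2), Rational(51, 83), 48, Rational(1632, 83))), 40996) = Add(Mul(-1, Rational(11583, 166)), 40996) = Add(Rational(-11583, 166), 40996) = Rational(6793753, 166)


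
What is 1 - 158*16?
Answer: -2527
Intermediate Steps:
1 - 158*16 = 1 - 2528 = -2527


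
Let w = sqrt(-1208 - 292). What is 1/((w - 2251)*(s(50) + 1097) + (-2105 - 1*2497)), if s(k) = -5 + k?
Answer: -643811/1658459476384 - 2855*I*sqrt(15)/1658459476384 ≈ -3.882e-7 - 6.6672e-9*I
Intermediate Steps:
w = 10*I*sqrt(15) (w = sqrt(-1500) = 10*I*sqrt(15) ≈ 38.73*I)
1/((w - 2251)*(s(50) + 1097) + (-2105 - 1*2497)) = 1/((10*I*sqrt(15) - 2251)*((-5 + 50) + 1097) + (-2105 - 1*2497)) = 1/((-2251 + 10*I*sqrt(15))*(45 + 1097) + (-2105 - 2497)) = 1/((-2251 + 10*I*sqrt(15))*1142 - 4602) = 1/((-2570642 + 11420*I*sqrt(15)) - 4602) = 1/(-2575244 + 11420*I*sqrt(15))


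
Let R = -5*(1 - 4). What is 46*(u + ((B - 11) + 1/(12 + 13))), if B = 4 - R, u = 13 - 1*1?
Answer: -11454/25 ≈ -458.16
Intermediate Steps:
u = 12 (u = 13 - 1 = 12)
R = 15 (R = -5*(-3) = 15)
B = -11 (B = 4 - 1*15 = 4 - 15 = -11)
46*(u + ((B - 11) + 1/(12 + 13))) = 46*(12 + ((-11 - 11) + 1/(12 + 13))) = 46*(12 + (-22 + 1/25)) = 46*(12 - 549/25) = 46*(-249/25) = -11454/25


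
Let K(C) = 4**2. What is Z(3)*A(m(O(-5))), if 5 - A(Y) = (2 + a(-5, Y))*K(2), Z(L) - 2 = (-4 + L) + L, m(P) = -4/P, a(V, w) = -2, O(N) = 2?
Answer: 20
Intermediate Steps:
K(C) = 16
Z(L) = -2 + 2*L (Z(L) = 2 + ((-4 + L) + L) = 2 + (-4 + 2*L) = -2 + 2*L)
A(Y) = 5 (A(Y) = 5 - (2 - 2)*16 = 5 - 0*16 = 5 - 1*0 = 5 + 0 = 5)
Z(3)*A(m(O(-5))) = (-2 + 2*3)*5 = (-2 + 6)*5 = 4*5 = 20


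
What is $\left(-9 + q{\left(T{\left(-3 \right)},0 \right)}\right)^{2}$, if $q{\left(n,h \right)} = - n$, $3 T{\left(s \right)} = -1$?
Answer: $\frac{676}{9} \approx 75.111$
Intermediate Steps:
$T{\left(s \right)} = - \frac{1}{3}$ ($T{\left(s \right)} = \frac{1}{3} \left(-1\right) = - \frac{1}{3}$)
$\left(-9 + q{\left(T{\left(-3 \right)},0 \right)}\right)^{2} = \left(-9 - - \frac{1}{3}\right)^{2} = \left(-9 + \frac{1}{3}\right)^{2} = \left(- \frac{26}{3}\right)^{2} = \frac{676}{9}$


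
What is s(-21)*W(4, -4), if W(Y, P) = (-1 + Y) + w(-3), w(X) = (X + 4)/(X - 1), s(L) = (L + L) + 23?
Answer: -209/4 ≈ -52.250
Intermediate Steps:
s(L) = 23 + 2*L (s(L) = 2*L + 23 = 23 + 2*L)
w(X) = (4 + X)/(-1 + X)
W(Y, P) = -5/4 + Y (W(Y, P) = (-1 + Y) + (4 - 3)/(-1 - 3) = (-1 + Y) + 1/(-4) = (-1 + Y) - ¼*1 = (-1 + Y) - ¼ = -5/4 + Y)
s(-21)*W(4, -4) = (23 + 2*(-21))*(-5/4 + 4) = (23 - 42)*(11/4) = -19*11/4 = -209/4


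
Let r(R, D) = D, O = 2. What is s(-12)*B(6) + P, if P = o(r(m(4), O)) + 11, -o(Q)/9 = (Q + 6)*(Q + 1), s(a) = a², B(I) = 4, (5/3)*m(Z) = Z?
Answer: 371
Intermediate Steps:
m(Z) = 3*Z/5
o(Q) = -9*(1 + Q)*(6 + Q) (o(Q) = -9*(Q + 6)*(Q + 1) = -9*(6 + Q)*(1 + Q) = -9*(1 + Q)*(6 + Q))
P = -205 (P = (-54 - 63*2 - 9*2²) + 11 = (-54 - 126 - 9*4) + 11 = (-54 - 126 - 36) + 11 = -216 + 11 = -205)
s(-12)*B(6) + P = (-12)²*4 - 205 = 144*4 - 205 = 576 - 205 = 371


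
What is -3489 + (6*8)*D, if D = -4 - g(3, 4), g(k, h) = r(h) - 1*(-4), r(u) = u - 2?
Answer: -3969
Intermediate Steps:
r(u) = -2 + u
g(k, h) = 2 + h (g(k, h) = (-2 + h) - 1*(-4) = (-2 + h) + 4 = 2 + h)
D = -10 (D = -4 - (2 + 4) = -4 - 1*6 = -4 - 6 = -10)
-3489 + (6*8)*D = -3489 + (6*8)*(-10) = -3489 + 48*(-10) = -3489 - 480 = -3969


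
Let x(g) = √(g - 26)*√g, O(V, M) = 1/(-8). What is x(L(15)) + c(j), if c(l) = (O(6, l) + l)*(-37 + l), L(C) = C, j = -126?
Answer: 164467/8 + I*√165 ≈ 20558.0 + 12.845*I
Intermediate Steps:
O(V, M) = -⅛
x(g) = √g*√(-26 + g) (x(g) = √(-26 + g)*√g = √g*√(-26 + g))
c(l) = (-37 + l)*(-⅛ + l) (c(l) = (-⅛ + l)*(-37 + l) = (-37 + l)*(-⅛ + l))
x(L(15)) + c(j) = √15*√(-26 + 15) + (37/8 + (-126)² - 297/8*(-126)) = √15*√(-11) + (37/8 + 15876 + 18711/4) = √15*(I*√11) + 164467/8 = I*√165 + 164467/8 = 164467/8 + I*√165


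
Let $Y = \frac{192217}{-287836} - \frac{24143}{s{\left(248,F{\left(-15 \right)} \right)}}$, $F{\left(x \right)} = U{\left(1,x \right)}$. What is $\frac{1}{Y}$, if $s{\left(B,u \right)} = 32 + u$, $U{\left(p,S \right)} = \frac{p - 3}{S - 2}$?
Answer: $- \frac{11225604}{8445840557} \approx -0.0013291$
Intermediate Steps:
$U{\left(p,S \right)} = \frac{-3 + p}{-2 + S}$
$F{\left(x \right)} = - \frac{2}{-2 + x}$ ($F{\left(x \right)} = \frac{-3 + 1}{-2 + x} = \frac{1}{-2 + x} \left(-2\right) = - \frac{2}{-2 + x}$)
$Y = - \frac{8445840557}{11225604}$ ($Y = \frac{192217}{-287836} - \frac{24143}{32 - \frac{2}{-2 - 15}} = 192217 \left(- \frac{1}{287836}\right) - \frac{24143}{32 - \frac{2}{-17}} = - \frac{192217}{287836} - \frac{24143}{32 - - \frac{2}{17}} = - \frac{192217}{287836} - \frac{24143}{32 + \frac{2}{17}} = - \frac{192217}{287836} - \frac{24143}{\frac{546}{17}} = - \frac{192217}{287836} - \frac{58633}{78} = - \frac{8445840557}{11225604} \approx -752.37$)
$\frac{1}{Y} = \frac{1}{- \frac{8445840557}{11225604}} = - \frac{11225604}{8445840557}$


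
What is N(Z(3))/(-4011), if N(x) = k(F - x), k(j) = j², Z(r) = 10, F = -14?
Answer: -192/1337 ≈ -0.14360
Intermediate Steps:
N(x) = (-14 - x)²
N(Z(3))/(-4011) = (14 + 10)²/(-4011) = 24²*(-1/4011) = 576*(-1/4011) = -192/1337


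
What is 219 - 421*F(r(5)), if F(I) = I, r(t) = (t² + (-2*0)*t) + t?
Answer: -12411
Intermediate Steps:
r(t) = t + t² (r(t) = (t² + 0*t) + t = (t² + 0) + t = t² + t = t + t²)
219 - 421*F(r(5)) = 219 - 2105*(1 + 5) = 219 - 2105*6 = 219 - 421*30 = 219 - 12630 = -12411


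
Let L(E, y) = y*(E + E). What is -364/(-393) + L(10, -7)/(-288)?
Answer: 13321/9432 ≈ 1.4123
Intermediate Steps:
L(E, y) = 2*E*y (L(E, y) = y*(2*E) = 2*E*y)
-364/(-393) + L(10, -7)/(-288) = -364/(-393) + (2*10*(-7))/(-288) = -364*(-1/393) - 140*(-1/288) = 364/393 + 35/72 = 13321/9432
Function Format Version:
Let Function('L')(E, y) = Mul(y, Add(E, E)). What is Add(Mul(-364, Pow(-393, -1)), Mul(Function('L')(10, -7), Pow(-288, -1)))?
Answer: Rational(13321, 9432) ≈ 1.4123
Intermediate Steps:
Function('L')(E, y) = Mul(2, E, y) (Function('L')(E, y) = Mul(y, Mul(2, E)) = Mul(2, E, y))
Add(Mul(-364, Pow(-393, -1)), Mul(Function('L')(10, -7), Pow(-288, -1))) = Add(Mul(-364, Pow(-393, -1)), Mul(Mul(2, 10, -7), Pow(-288, -1))) = Add(Mul(-364, Rational(-1, 393)), Mul(-140, Rational(-1, 288))) = Add(Rational(364, 393), Rational(35, 72)) = Rational(13321, 9432)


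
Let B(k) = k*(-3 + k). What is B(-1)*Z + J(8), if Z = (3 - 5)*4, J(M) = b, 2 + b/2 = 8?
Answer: -20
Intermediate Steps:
b = 12 (b = -4 + 2*8 = -4 + 16 = 12)
J(M) = 12
Z = -8 (Z = -2*4 = -8)
B(-1)*Z + J(8) = -(-3 - 1)*(-8) + 12 = -1*(-4)*(-8) + 12 = 4*(-8) + 12 = -32 + 12 = -20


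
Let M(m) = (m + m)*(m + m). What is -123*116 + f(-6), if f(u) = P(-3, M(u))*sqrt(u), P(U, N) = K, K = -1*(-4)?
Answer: -14268 + 4*I*sqrt(6) ≈ -14268.0 + 9.798*I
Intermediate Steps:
M(m) = 4*m**2 (M(m) = (2*m)*(2*m) = 4*m**2)
K = 4
P(U, N) = 4
f(u) = 4*sqrt(u)
-123*116 + f(-6) = -123*116 + 4*sqrt(-6) = -14268 + 4*(I*sqrt(6)) = -14268 + 4*I*sqrt(6)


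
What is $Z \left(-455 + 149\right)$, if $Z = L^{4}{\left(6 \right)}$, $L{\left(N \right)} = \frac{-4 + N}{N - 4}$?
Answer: $-306$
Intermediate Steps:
$L{\left(N \right)} = 1$ ($L{\left(N \right)} = \frac{-4 + N}{-4 + N} = 1$)
$Z = 1$ ($Z = 1^{4} = 1$)
$Z \left(-455 + 149\right) = 1 \left(-455 + 149\right) = 1 \left(-306\right) = -306$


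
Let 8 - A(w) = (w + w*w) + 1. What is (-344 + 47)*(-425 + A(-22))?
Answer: 261360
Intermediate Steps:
A(w) = 7 - w - w² (A(w) = 8 - ((w + w*w) + 1) = 8 - ((w + w²) + 1) = 8 - (1 + w + w²) = 8 + (-1 - w - w²) = 7 - w - w²)
(-344 + 47)*(-425 + A(-22)) = (-344 + 47)*(-425 + (7 - 1*(-22) - 1*(-22)²)) = -297*(-425 + (7 + 22 - 1*484)) = -297*(-425 + (7 + 22 - 484)) = -297*(-425 - 455) = -297*(-880) = 261360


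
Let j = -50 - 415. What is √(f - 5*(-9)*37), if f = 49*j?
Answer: 8*I*√330 ≈ 145.33*I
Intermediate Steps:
j = -465
f = -22785 (f = 49*(-465) = -22785)
√(f - 5*(-9)*37) = √(-22785 - 5*(-9)*37) = √(-22785 + 45*37) = √(-22785 + 1665) = √(-21120) = 8*I*√330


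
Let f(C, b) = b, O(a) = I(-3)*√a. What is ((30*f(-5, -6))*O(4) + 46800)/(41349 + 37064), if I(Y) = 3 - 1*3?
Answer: 46800/78413 ≈ 0.59684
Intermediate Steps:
I(Y) = 0 (I(Y) = 3 - 3 = 0)
O(a) = 0 (O(a) = 0*√a = 0)
((30*f(-5, -6))*O(4) + 46800)/(41349 + 37064) = ((30*(-6))*0 + 46800)/(41349 + 37064) = (-180*0 + 46800)/78413 = (0 + 46800)*(1/78413) = 46800*(1/78413) = 46800/78413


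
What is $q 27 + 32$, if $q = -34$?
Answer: $-886$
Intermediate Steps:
$q 27 + 32 = \left(-34\right) 27 + 32 = -918 + 32 = -886$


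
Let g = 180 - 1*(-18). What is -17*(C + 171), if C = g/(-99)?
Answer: -2873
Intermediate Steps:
g = 198 (g = 180 + 18 = 198)
C = -2 (C = 198/(-99) = 198*(-1/99) = -2)
-17*(C + 171) = -17*(-2 + 171) = -17*169 = -2873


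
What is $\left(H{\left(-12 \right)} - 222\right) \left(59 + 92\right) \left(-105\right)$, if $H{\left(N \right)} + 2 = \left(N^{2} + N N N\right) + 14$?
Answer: $28443870$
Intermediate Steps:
$H{\left(N \right)} = 12 + N^{2} + N^{3}$ ($H{\left(N \right)} = -2 + \left(\left(N^{2} + N N N\right) + 14\right) = -2 + \left(\left(N^{2} + N^{2} N\right) + 14\right) = -2 + \left(\left(N^{2} + N^{3}\right) + 14\right) = -2 + \left(14 + N^{2} + N^{3}\right) = 12 + N^{2} + N^{3}$)
$\left(H{\left(-12 \right)} - 222\right) \left(59 + 92\right) \left(-105\right) = \left(\left(12 + \left(-12\right)^{2} + \left(-12\right)^{3}\right) - 222\right) \left(59 + 92\right) \left(-105\right) = \left(\left(12 + 144 - 1728\right) - 222\right) 151 \left(-105\right) = \left(-1572 - 222\right) 151 \left(-105\right) = \left(-1794\right) 151 \left(-105\right) = \left(-270894\right) \left(-105\right) = 28443870$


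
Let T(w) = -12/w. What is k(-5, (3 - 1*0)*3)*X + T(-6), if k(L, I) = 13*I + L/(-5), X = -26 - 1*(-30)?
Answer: 474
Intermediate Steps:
X = 4 (X = -26 + 30 = 4)
k(L, I) = 13*I - L/5 (k(L, I) = 13*I + L*(-⅕) = 13*I - L/5)
k(-5, (3 - 1*0)*3)*X + T(-6) = (13*((3 - 1*0)*3) - ⅕*(-5))*4 - 12/(-6) = (13*((3 + 0)*3) + 1)*4 - 12*(-⅙) = (13*(3*3) + 1)*4 + 2 = (13*9 + 1)*4 + 2 = (117 + 1)*4 + 2 = 118*4 + 2 = 472 + 2 = 474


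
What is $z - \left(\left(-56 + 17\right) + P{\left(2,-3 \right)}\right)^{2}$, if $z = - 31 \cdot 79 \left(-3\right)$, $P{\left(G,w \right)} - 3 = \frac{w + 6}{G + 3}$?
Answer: $\frac{152346}{25} \approx 6093.8$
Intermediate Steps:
$P{\left(G,w \right)} = 3 + \frac{6 + w}{3 + G}$ ($P{\left(G,w \right)} = 3 + \frac{w + 6}{G + 3} = 3 + \frac{6 + w}{3 + G}$)
$z = 7347$ ($z = \left(-31\right) \left(-237\right) = 7347$)
$z - \left(\left(-56 + 17\right) + P{\left(2,-3 \right)}\right)^{2} = 7347 - \left(\left(-56 + 17\right) + \frac{15 - 3 + 3 \cdot 2}{3 + 2}\right)^{2} = 7347 - \left(-39 + \frac{15 - 3 + 6}{5}\right)^{2} = 7347 - \left(-39 + \frac{1}{5} \cdot 18\right)^{2} = 7347 - \left(-39 + \frac{18}{5}\right)^{2} = 7347 - \left(- \frac{177}{5}\right)^{2} = 7347 - \frac{31329}{25} = \frac{152346}{25}$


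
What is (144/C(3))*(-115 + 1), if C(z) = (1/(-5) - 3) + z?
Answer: 82080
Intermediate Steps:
C(z) = -16/5 + z (C(z) = (-⅕ - 3) + z = -16/5 + z)
(144/C(3))*(-115 + 1) = (144/(-16/5 + 3))*(-115 + 1) = (144/(-⅕))*(-114) = (144*(-5))*(-114) = -720*(-114) = 82080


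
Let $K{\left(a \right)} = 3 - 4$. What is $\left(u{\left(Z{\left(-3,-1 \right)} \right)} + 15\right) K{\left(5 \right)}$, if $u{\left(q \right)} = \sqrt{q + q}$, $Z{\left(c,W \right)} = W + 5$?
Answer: $-15 - 2 \sqrt{2} \approx -17.828$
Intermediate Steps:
$Z{\left(c,W \right)} = 5 + W$
$u{\left(q \right)} = \sqrt{2} \sqrt{q}$ ($u{\left(q \right)} = \sqrt{2 q} = \sqrt{2} \sqrt{q}$)
$K{\left(a \right)} = -1$
$\left(u{\left(Z{\left(-3,-1 \right)} \right)} + 15\right) K{\left(5 \right)} = \left(\sqrt{2} \sqrt{5 - 1} + 15\right) \left(-1\right) = \left(\sqrt{2} \sqrt{4} + 15\right) \left(-1\right) = \left(\sqrt{2} \cdot 2 + 15\right) \left(-1\right) = \left(2 \sqrt{2} + 15\right) \left(-1\right) = \left(15 + 2 \sqrt{2}\right) \left(-1\right) = -15 - 2 \sqrt{2}$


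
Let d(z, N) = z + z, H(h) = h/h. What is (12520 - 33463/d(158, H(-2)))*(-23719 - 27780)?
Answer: -202023212643/316 ≈ -6.3931e+8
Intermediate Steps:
H(h) = 1
d(z, N) = 2*z
(12520 - 33463/d(158, H(-2)))*(-23719 - 27780) = (12520 - 33463/(2*158))*(-23719 - 27780) = (12520 - 33463/316)*(-51499) = (3922857/316)*(-51499) = -202023212643/316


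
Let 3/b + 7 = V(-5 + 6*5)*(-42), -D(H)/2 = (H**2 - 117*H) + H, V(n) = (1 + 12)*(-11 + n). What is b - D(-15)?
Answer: 30068427/7651 ≈ 3930.0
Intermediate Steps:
V(n) = -143 + 13*n (V(n) = 13*(-11 + n) = -143 + 13*n)
D(H) = -2*H**2 + 232*H (D(H) = -2*((H**2 - 117*H) + H) = -2*(H**2 - 116*H) = -2*H**2 + 232*H)
b = -3/7651 (b = 3/(-7 + (-143 + 13*(-5 + 6*5))*(-42)) = 3/(-7 + (-143 + 13*(-5 + 30))*(-42)) = 3/(-7 + (-143 + 13*25)*(-42)) = 3/(-7 + (-143 + 325)*(-42)) = 3/(-7 + 182*(-42)) = 3/(-7 - 7644) = 3/(-7651) = 3*(-1/7651) = -3/7651 ≈ -0.00039211)
b - D(-15) = -3/7651 - 2*(-15)*(116 - 1*(-15)) = -3/7651 - 2*(-15)*(116 + 15) = -3/7651 - 2*(-15)*131 = -3/7651 - 1*(-3930) = -3/7651 + 3930 = 30068427/7651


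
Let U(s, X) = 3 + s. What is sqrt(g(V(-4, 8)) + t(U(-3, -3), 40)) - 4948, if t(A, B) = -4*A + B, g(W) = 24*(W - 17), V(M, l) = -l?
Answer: -4948 + 4*I*sqrt(35) ≈ -4948.0 + 23.664*I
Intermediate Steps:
g(W) = -408 + 24*W (g(W) = 24*(-17 + W) = -408 + 24*W)
t(A, B) = B - 4*A
sqrt(g(V(-4, 8)) + t(U(-3, -3), 40)) - 4948 = sqrt((-408 + 24*(-1*8)) + (40 - 4*(3 - 3))) - 4948 = sqrt((-408 + 24*(-8)) + (40 - 4*0)) - 4948 = sqrt((-408 - 192) + (40 + 0)) - 4948 = sqrt(-600 + 40) - 4948 = sqrt(-560) - 4948 = 4*I*sqrt(35) - 4948 = -4948 + 4*I*sqrt(35)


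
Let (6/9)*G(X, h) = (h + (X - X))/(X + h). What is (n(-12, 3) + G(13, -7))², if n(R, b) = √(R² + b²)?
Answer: 2497/16 - 21*√17/2 ≈ 112.77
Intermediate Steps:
G(X, h) = 3*h/(2*(X + h)) (G(X, h) = 3*((h + (X - X))/(X + h))/2 = 3*((h + 0)/(X + h))/2 = 3*(h/(X + h))/2 = 3*h/(2*(X + h)))
(n(-12, 3) + G(13, -7))² = (√((-12)² + 3²) + (3/2)*(-7)/(13 - 7))² = (√(144 + 9) + (3/2)*(-7)/6)² = (√153 + (3/2)*(-7)*(⅙))² = (3*√17 - 7/4)² = (-7/4 + 3*√17)²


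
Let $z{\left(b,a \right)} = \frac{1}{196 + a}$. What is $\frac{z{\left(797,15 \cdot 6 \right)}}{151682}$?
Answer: $\frac{1}{43381052} \approx 2.3052 \cdot 10^{-8}$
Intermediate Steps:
$\frac{z{\left(797,15 \cdot 6 \right)}}{151682} = \frac{1}{\left(196 + 15 \cdot 6\right) 151682} = \frac{1}{196 + 90} \cdot \frac{1}{151682} = \frac{1}{286} \cdot \frac{1}{151682} = \frac{1}{43381052}$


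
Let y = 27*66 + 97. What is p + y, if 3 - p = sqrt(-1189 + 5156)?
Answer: 1882 - sqrt(3967) ≈ 1819.0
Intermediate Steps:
p = 3 - sqrt(3967) (p = 3 - sqrt(-1189 + 5156) = 3 - sqrt(3967) ≈ -59.984)
y = 1879 (y = 1782 + 97 = 1879)
p + y = (3 - sqrt(3967)) + 1879 = 1882 - sqrt(3967)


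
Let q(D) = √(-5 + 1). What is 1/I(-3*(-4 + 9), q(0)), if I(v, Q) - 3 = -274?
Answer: -1/271 ≈ -0.0036900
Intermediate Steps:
q(D) = 2*I (q(D) = √(-4) = 2*I)
I(v, Q) = -271 (I(v, Q) = 3 - 274 = -271)
1/I(-3*(-4 + 9), q(0)) = 1/(-271) = -1/271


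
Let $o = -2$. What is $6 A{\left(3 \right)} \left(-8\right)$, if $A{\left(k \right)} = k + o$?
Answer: $-48$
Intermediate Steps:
$A{\left(k \right)} = -2 + k$ ($A{\left(k \right)} = k - 2 = -2 + k$)
$6 A{\left(3 \right)} \left(-8\right) = 6 \left(-2 + 3\right) \left(-8\right) = 6 \cdot 1 \left(-8\right) = 6 \left(-8\right) = -48$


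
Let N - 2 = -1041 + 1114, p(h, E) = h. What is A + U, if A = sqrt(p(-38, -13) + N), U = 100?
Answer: 100 + sqrt(37) ≈ 106.08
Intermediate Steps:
N = 75 (N = 2 + (-1041 + 1114) = 2 + 73 = 75)
A = sqrt(37) (A = sqrt(-38 + 75) = sqrt(37) ≈ 6.0828)
A + U = sqrt(37) + 100 = 100 + sqrt(37)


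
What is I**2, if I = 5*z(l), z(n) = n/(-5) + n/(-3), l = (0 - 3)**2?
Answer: 576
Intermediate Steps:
l = 9 (l = (-3)**2 = 9)
z(n) = -8*n/15 (z(n) = n*(-1/5) + n*(-1/3) = -n/5 - n/3 = -8*n/15)
I = -24 (I = 5*(-8/15*9) = 5*(-24/5) = -24)
I**2 = (-24)**2 = 576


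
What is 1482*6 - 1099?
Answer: 7793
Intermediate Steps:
1482*6 - 1099 = 8892 - 1099 = 7793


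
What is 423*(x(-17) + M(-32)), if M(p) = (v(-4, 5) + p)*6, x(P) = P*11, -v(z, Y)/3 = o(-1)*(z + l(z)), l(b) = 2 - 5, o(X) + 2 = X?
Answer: -320211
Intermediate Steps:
o(X) = -2 + X
l(b) = -3
v(z, Y) = -27 + 9*z (v(z, Y) = -3*(-2 - 1)*(z - 3) = -(-9)*(-3 + z) = -3*(9 - 3*z) = -27 + 9*z)
x(P) = 11*P
M(p) = -378 + 6*p (M(p) = ((-27 + 9*(-4)) + p)*6 = ((-27 - 36) + p)*6 = (-63 + p)*6 = -378 + 6*p)
423*(x(-17) + M(-32)) = 423*(11*(-17) + (-378 + 6*(-32))) = 423*(-187 + (-378 - 192)) = 423*(-187 - 570) = 423*(-757) = -320211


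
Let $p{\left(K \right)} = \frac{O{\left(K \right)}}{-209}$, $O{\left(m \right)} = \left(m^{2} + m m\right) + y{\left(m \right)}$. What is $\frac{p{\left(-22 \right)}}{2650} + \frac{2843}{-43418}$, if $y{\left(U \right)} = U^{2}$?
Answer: $- \frac{74438113}{1093048150} \approx -0.068101$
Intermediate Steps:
$O{\left(m \right)} = 3 m^{2}$ ($O{\left(m \right)} = \left(m^{2} + m m\right) + m^{2} = \left(m^{2} + m^{2}\right) + m^{2} = 2 m^{2} + m^{2} = 3 m^{2}$)
$p{\left(K \right)} = - \frac{3 K^{2}}{209}$ ($p{\left(K \right)} = \frac{3 K^{2}}{-209} = 3 K^{2} \left(- \frac{1}{209}\right) = - \frac{3 K^{2}}{209}$)
$\frac{p{\left(-22 \right)}}{2650} + \frac{2843}{-43418} = \frac{\left(- \frac{3}{209}\right) \left(-22\right)^{2}}{2650} + \frac{2843}{-43418} = \left(- \frac{3}{209}\right) 484 \cdot \frac{1}{2650} + 2843 \left(- \frac{1}{43418}\right) = \left(- \frac{132}{19}\right) \frac{1}{2650} - \frac{2843}{43418} = - \frac{66}{25175} - \frac{2843}{43418} = - \frac{74438113}{1093048150}$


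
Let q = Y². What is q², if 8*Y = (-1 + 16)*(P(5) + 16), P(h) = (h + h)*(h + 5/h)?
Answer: 6597500625/16 ≈ 4.1234e+8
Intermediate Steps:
P(h) = 2*h*(h + 5/h) (P(h) = (2*h)*(h + 5/h) = 2*h*(h + 5/h))
Y = 285/2 (Y = ((-1 + 16)*((10 + 2*5²) + 16))/8 = (15*((10 + 2*25) + 16))/8 = (15*((10 + 50) + 16))/8 = (15*(60 + 16))/8 = (15*76)/8 = (⅛)*1140 = 285/2 ≈ 142.50)
q = 81225/4 (q = (285/2)² = 81225/4 ≈ 20306.)
q² = (81225/4)² = 6597500625/16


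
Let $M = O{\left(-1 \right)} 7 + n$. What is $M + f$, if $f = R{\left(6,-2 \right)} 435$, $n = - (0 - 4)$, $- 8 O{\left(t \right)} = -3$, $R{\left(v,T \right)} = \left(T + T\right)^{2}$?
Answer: $\frac{55733}{8} \approx 6966.6$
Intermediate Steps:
$R{\left(v,T \right)} = 4 T^{2}$ ($R{\left(v,T \right)} = \left(2 T\right)^{2} = 4 T^{2}$)
$O{\left(t \right)} = \frac{3}{8}$ ($O{\left(t \right)} = \left(- \frac{1}{8}\right) \left(-3\right) = \frac{3}{8}$)
$n = 4$ ($n = \left(-1\right) \left(-4\right) = 4$)
$M = \frac{53}{8}$ ($M = \frac{3}{8} \cdot 7 + 4 = \frac{21}{8} + 4 = \frac{53}{8} \approx 6.625$)
$f = 6960$ ($f = 4 \left(-2\right)^{2} \cdot 435 = 4 \cdot 4 \cdot 435 = 16 \cdot 435 = 6960$)
$M + f = \frac{53}{8} + 6960 = \frac{55733}{8}$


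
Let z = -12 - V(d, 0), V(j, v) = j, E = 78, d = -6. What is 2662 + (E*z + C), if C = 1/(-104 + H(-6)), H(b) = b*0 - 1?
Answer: 230369/105 ≈ 2194.0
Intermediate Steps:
H(b) = -1 (H(b) = 0 - 1 = -1)
z = -6 (z = -12 - 1*(-6) = -12 + 6 = -6)
C = -1/105 (C = 1/(-104 - 1) = 1/(-105) = -1/105 ≈ -0.0095238)
2662 + (E*z + C) = 2662 + (78*(-6) - 1/105) = 2662 + (-468 - 1/105) = 2662 - 49141/105 = 230369/105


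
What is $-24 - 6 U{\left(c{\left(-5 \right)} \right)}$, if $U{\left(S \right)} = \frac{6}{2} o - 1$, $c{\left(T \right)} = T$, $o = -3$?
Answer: $36$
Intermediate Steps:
$U{\left(S \right)} = -10$ ($U{\left(S \right)} = \frac{6}{2} \left(-3\right) - 1 = 6 \cdot \frac{1}{2} \left(-3\right) - 1 = 3 \left(-3\right) - 1 = -9 - 1 = -10$)
$-24 - 6 U{\left(c{\left(-5 \right)} \right)} = -24 - -60 = -24 + 60 = 36$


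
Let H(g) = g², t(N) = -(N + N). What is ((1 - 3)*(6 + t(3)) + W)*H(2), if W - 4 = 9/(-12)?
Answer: 13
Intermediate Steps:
t(N) = -2*N
W = 13/4 (W = 4 + 9/(-12) = 4 + 9*(-1/12) = 4 - ¾ = 13/4 ≈ 3.2500)
((1 - 3)*(6 + t(3)) + W)*H(2) = ((1 - 3)*(6 - 2*3) + 13/4)*2² = (-2*(6 - 6) + 13/4)*4 = (-2*0 + 13/4)*4 = (0 + 13/4)*4 = (13/4)*4 = 13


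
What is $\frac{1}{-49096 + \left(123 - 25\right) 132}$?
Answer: $- \frac{1}{36160} \approx -2.7655 \cdot 10^{-5}$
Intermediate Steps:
$\frac{1}{-49096 + \left(123 - 25\right) 132} = \frac{1}{-49096 + 98 \cdot 132} = \frac{1}{-49096 + 12936} = \frac{1}{-36160} = - \frac{1}{36160}$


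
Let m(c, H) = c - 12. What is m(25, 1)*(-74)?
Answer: -962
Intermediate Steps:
m(c, H) = -12 + c
m(25, 1)*(-74) = (-12 + 25)*(-74) = 13*(-74) = -962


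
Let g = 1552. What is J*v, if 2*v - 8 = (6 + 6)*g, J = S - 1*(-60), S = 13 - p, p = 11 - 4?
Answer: 614856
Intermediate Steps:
p = 7
S = 6 (S = 13 - 1*7 = 13 - 7 = 6)
J = 66 (J = 6 - 1*(-60) = 6 + 60 = 66)
v = 9316 (v = 4 + ((6 + 6)*1552)/2 = 4 + (12*1552)/2 = 4 + (½)*18624 = 4 + 9312 = 9316)
J*v = 66*9316 = 614856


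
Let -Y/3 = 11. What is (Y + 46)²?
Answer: 169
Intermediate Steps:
Y = -33 (Y = -3*11 = -33)
(Y + 46)² = (-33 + 46)² = 13² = 169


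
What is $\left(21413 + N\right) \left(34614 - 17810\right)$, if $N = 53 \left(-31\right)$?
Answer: $332215080$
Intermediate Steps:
$N = -1643$
$\left(21413 + N\right) \left(34614 - 17810\right) = \left(21413 - 1643\right) \left(34614 - 17810\right) = 19770 \cdot 16804 = 332215080$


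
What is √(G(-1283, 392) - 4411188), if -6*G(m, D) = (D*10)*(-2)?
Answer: 2*I*√9922233/3 ≈ 2100.0*I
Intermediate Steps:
G(m, D) = 10*D/3 (G(m, D) = -D*10*(-2)/6 = -10*D*(-2)/6 = -(-10)*D/3 = 10*D/3)
√(G(-1283, 392) - 4411188) = √((10/3)*392 - 4411188) = √(3920/3 - 4411188) = √(-13229644/3) = 2*I*√9922233/3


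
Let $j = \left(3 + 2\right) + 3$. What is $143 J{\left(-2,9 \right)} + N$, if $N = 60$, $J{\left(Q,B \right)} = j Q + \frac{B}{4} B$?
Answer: $\frac{2671}{4} \approx 667.75$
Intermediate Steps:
$j = 8$ ($j = 5 + 3 = 8$)
$J{\left(Q,B \right)} = 8 Q + \frac{B^{2}}{4}$ ($J{\left(Q,B \right)} = 8 Q + \frac{B}{4} B = 8 Q + \frac{B^{2}}{4}$)
$143 J{\left(-2,9 \right)} + N = 143 \left(8 \left(-2\right) + \frac{9^{2}}{4}\right) + 60 = 143 \left(-16 + \frac{1}{4} \cdot 81\right) + 60 = 143 \left(-16 + \frac{81}{4}\right) + 60 = 143 \cdot \frac{17}{4} + 60 = \frac{2431}{4} + 60 = \frac{2671}{4}$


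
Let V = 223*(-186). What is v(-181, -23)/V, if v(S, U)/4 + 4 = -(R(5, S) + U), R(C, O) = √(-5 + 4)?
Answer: -38/20739 + 2*I/20739 ≈ -0.0018323 + 9.6437e-5*I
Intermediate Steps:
V = -41478
R(C, O) = I (R(C, O) = √(-1) = I)
v(S, U) = -16 - 4*I - 4*U (v(S, U) = -16 + 4*(-(I + U)) = -16 + 4*(-I - U) = -16 + (-4*I - 4*U) = -16 - 4*I - 4*U)
v(-181, -23)/V = (-16 - 4*I - 4*(-23))/(-41478) = (-16 - 4*I + 92)*(-1/41478) = (76 - 4*I)*(-1/41478) = -38/20739 + 2*I/20739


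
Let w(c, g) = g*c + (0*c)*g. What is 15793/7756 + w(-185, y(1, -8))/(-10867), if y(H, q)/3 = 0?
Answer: 15793/7756 ≈ 2.0362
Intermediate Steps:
y(H, q) = 0 (y(H, q) = 3*0 = 0)
w(c, g) = c*g (w(c, g) = c*g + 0*g = c*g + 0 = c*g)
15793/7756 + w(-185, y(1, -8))/(-10867) = 15793/7756 - 185*0/(-10867) = 15793*(1/7756) + 0*(-1/10867) = 15793/7756 + 0 = 15793/7756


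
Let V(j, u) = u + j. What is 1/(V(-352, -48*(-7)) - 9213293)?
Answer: -1/9213309 ≈ -1.0854e-7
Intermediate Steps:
V(j, u) = j + u
1/(V(-352, -48*(-7)) - 9213293) = 1/((-352 - 48*(-7)) - 9213293) = 1/((-352 + 336) - 9213293) = 1/(-16 - 9213293) = 1/(-9213309) = -1/9213309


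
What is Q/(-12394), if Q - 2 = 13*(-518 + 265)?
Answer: 3287/12394 ≈ 0.26521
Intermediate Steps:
Q = -3287 (Q = 2 + 13*(-518 + 265) = 2 + 13*(-253) = 2 - 3289 = -3287)
Q/(-12394) = -3287/(-12394) = -3287*(-1/12394) = 3287/12394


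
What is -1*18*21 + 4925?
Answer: 4547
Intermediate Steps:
-1*18*21 + 4925 = -18*21 + 4925 = -378 + 4925 = 4547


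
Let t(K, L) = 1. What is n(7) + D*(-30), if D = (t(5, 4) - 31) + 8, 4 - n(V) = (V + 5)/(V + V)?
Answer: 4642/7 ≈ 663.14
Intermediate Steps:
n(V) = 4 - (5 + V)/(2*V) (n(V) = 4 - (V + 5)/(V + V) = 4 - (5 + V)/(2*V))
D = -22 (D = (1 - 31) + 8 = -30 + 8 = -22)
n(7) + D*(-30) = (½)*(-5 + 7*7)/7 - 22*(-30) = (½)*(⅐)*(-5 + 49) + 660 = (½)*(⅐)*44 + 660 = 22/7 + 660 = 4642/7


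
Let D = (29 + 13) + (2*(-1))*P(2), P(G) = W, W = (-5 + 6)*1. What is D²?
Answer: 1600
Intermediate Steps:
W = 1 (W = 1*1 = 1)
P(G) = 1
D = 40 (D = (29 + 13) + (2*(-1))*1 = 42 - 2*1 = 42 - 2 = 40)
D² = 40² = 1600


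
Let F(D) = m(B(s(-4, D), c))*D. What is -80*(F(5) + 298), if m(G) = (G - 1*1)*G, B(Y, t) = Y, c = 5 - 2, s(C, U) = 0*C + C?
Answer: -31840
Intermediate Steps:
s(C, U) = C (s(C, U) = 0 + C = C)
c = 3
m(G) = G*(-1 + G) (m(G) = (G - 1)*G = (-1 + G)*G = G*(-1 + G))
F(D) = 20*D (F(D) = (-4*(-1 - 4))*D = (-4*(-5))*D = 20*D)
-80*(F(5) + 298) = -80*(20*5 + 298) = -80*(100 + 298) = -80*398 = -31840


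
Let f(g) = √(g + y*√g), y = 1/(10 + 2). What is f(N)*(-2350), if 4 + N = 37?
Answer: -1175*√(1188 + 3*√33)/3 ≈ -13597.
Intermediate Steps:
N = 33 (N = -4 + 37 = 33)
y = 1/12 ≈ 0.083333
f(g) = √(g + √g/12)
f(N)*(-2350) = (√(3*√33 + 36*33)/6)*(-2350) = (√(3*√33 + 1188)/6)*(-2350) = (√(1188 + 3*√33)/6)*(-2350) = -1175*√(1188 + 3*√33)/3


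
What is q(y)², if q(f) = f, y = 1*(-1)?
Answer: 1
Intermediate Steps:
y = -1
q(y)² = (-1)² = 1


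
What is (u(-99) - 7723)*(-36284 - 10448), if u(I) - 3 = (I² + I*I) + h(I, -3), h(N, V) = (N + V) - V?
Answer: -550643156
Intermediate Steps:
h(N, V) = N
u(I) = 3 + I + 2*I² (u(I) = 3 + ((I² + I*I) + I) = 3 + ((I² + I²) + I) = 3 + (2*I² + I) = 3 + (I + 2*I²) = 3 + I + 2*I²)
(u(-99) - 7723)*(-36284 - 10448) = ((3 - 99 + 2*(-99)²) - 7723)*(-36284 - 10448) = ((3 - 99 + 2*9801) - 7723)*(-46732) = ((3 - 99 + 19602) - 7723)*(-46732) = (19506 - 7723)*(-46732) = 11783*(-46732) = -550643156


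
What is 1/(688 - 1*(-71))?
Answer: 1/759 ≈ 0.0013175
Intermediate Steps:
1/(688 - 1*(-71)) = 1/(688 + 71) = 1/759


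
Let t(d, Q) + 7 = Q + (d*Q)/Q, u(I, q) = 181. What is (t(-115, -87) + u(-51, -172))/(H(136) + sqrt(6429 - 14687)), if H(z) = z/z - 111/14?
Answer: 38024/1627977 + 5488*I*sqrt(8258)/1627977 ≈ 0.023357 + 0.30634*I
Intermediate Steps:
t(d, Q) = -7 + Q + d (t(d, Q) = -7 + (Q + (d*Q)/Q) = -7 + (Q + (Q*d)/Q) = -7 + (Q + d) = -7 + Q + d)
H(z) = -97/14 (H(z) = 1 - 111*1/14 = 1 - 111/14 = -97/14)
(t(-115, -87) + u(-51, -172))/(H(136) + sqrt(6429 - 14687)) = ((-7 - 87 - 115) + 181)/(-97/14 + sqrt(6429 - 14687)) = (-209 + 181)/(-97/14 + sqrt(-8258)) = -28/(-97/14 + I*sqrt(8258))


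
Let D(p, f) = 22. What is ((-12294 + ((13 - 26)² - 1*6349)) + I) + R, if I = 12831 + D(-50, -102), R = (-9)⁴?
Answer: 940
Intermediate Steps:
R = 6561
I = 12853 (I = 12831 + 22 = 12853)
((-12294 + ((13 - 26)² - 1*6349)) + I) + R = ((-12294 + ((13 - 26)² - 1*6349)) + 12853) + 6561 = ((-12294 + ((-13)² - 6349)) + 12853) + 6561 = ((-12294 + (169 - 6349)) + 12853) + 6561 = ((-12294 - 6180) + 12853) + 6561 = (-18474 + 12853) + 6561 = -5621 + 6561 = 940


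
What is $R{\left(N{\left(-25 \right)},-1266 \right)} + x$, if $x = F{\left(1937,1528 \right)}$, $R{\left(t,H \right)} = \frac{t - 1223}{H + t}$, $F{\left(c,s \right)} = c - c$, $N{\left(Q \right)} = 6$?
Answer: $\frac{1217}{1260} \approx 0.96587$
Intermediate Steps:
$F{\left(c,s \right)} = 0$
$R{\left(t,H \right)} = \frac{-1223 + t}{H + t}$
$x = 0$
$R{\left(N{\left(-25 \right)},-1266 \right)} + x = \frac{-1223 + 6}{-1266 + 6} + 0 = \frac{1}{-1260} \left(-1217\right) + 0 = \left(- \frac{1}{1260}\right) \left(-1217\right) + 0 = \frac{1217}{1260} + 0 = \frac{1217}{1260}$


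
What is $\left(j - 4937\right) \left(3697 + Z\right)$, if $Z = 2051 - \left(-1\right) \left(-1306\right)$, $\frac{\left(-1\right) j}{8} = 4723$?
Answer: $-189766682$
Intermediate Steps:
$j = -37784$ ($j = \left(-8\right) 4723 = -37784$)
$Z = 745$ ($Z = 2051 - 1306 = 745$)
$\left(j - 4937\right) \left(3697 + Z\right) = \left(-37784 - 4937\right) \left(3697 + 745\right) = \left(-42721\right) 4442 = -189766682$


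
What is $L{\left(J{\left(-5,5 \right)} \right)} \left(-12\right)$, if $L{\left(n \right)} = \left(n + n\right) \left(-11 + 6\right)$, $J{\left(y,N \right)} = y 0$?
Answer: $0$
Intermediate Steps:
$J{\left(y,N \right)} = 0$
$L{\left(n \right)} = - 10 n$ ($L{\left(n \right)} = 2 n \left(-5\right) = - 10 n$)
$L{\left(J{\left(-5,5 \right)} \right)} \left(-12\right) = \left(-10\right) 0 \left(-12\right) = 0 \left(-12\right) = 0$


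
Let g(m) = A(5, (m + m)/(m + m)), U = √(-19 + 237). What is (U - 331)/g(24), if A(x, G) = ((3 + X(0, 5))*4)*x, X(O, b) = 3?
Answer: -331/120 + √218/120 ≈ -2.6353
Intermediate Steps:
U = √218 ≈ 14.765
A(x, G) = 24*x (A(x, G) = ((3 + 3)*4)*x = (6*4)*x = 24*x)
g(m) = 120 (g(m) = 24*5 = 120)
(U - 331)/g(24) = (√218 - 331)/120 = (-331 + √218)*(1/120) = -331/120 + √218/120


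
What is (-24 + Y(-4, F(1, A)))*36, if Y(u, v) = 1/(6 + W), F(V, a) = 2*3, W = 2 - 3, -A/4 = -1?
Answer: -4284/5 ≈ -856.80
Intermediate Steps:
A = 4 (A = -4*(-1) = 4)
W = -1
F(V, a) = 6
Y(u, v) = 1/5 (Y(u, v) = 1/(6 - 1) = 1/5)
(-24 + Y(-4, F(1, A)))*36 = (-24 + 1/5)*36 = -119/5*36 = -4284/5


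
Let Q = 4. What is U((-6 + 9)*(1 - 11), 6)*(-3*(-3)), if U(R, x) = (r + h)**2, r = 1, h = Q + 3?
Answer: 576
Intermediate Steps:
h = 7 (h = 4 + 3 = 7)
U(R, x) = 64 (U(R, x) = (1 + 7)**2 = 8**2 = 64)
U((-6 + 9)*(1 - 11), 6)*(-3*(-3)) = 64*(-3*(-3)) = 64*9 = 576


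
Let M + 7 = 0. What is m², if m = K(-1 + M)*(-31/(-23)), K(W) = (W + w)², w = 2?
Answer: 1245456/529 ≈ 2354.4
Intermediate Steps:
M = -7 (M = -7 + 0 = -7)
K(W) = (2 + W)² (K(W) = (W + 2)² = (2 + W)²)
m = 1116/23 (m = (2 + (-1 - 7))²*(-31/(-23)) = (2 - 8)²*(-31*(-1/23)) = (-6)²*(31/23) = 36*(31/23) = 1116/23 ≈ 48.522)
m² = (1116/23)² = 1245456/529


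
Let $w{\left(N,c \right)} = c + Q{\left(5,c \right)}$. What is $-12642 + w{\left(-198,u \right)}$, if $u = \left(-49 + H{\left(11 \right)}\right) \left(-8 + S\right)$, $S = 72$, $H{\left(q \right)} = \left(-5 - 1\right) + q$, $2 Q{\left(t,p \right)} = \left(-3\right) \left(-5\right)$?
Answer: $- \frac{30901}{2} \approx -15451.0$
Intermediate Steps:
$Q{\left(t,p \right)} = \frac{15}{2}$ ($Q{\left(t,p \right)} = \frac{\left(-3\right) \left(-5\right)}{2} = \frac{1}{2} \cdot 15 = \frac{15}{2}$)
$H{\left(q \right)} = -6 + q$
$u = -2816$ ($u = \left(-49 + \left(-6 + 11\right)\right) \left(-8 + 72\right) = \left(-49 + 5\right) 64 = \left(-44\right) 64 = -2816$)
$w{\left(N,c \right)} = \frac{15}{2} + c$ ($w{\left(N,c \right)} = c + \frac{15}{2} = \frac{15}{2} + c$)
$-12642 + w{\left(-198,u \right)} = -12642 + \left(\frac{15}{2} - 2816\right) = -12642 - \frac{5617}{2} = - \frac{30901}{2}$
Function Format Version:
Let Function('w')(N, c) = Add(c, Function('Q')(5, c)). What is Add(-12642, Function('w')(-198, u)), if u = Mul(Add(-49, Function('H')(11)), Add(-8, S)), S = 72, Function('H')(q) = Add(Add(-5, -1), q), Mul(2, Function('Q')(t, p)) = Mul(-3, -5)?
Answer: Rational(-30901, 2) ≈ -15451.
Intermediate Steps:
Function('Q')(t, p) = Rational(15, 2) (Function('Q')(t, p) = Mul(Rational(1, 2), Mul(-3, -5)) = Mul(Rational(1, 2), 15) = Rational(15, 2))
Function('H')(q) = Add(-6, q)
u = -2816 (u = Mul(Add(-49, Add(-6, 11)), Add(-8, 72)) = Mul(Add(-49, 5), 64) = Mul(-44, 64) = -2816)
Function('w')(N, c) = Add(Rational(15, 2), c) (Function('w')(N, c) = Add(c, Rational(15, 2)) = Add(Rational(15, 2), c))
Add(-12642, Function('w')(-198, u)) = Add(-12642, Add(Rational(15, 2), -2816)) = Add(-12642, Rational(-5617, 2)) = Rational(-30901, 2)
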